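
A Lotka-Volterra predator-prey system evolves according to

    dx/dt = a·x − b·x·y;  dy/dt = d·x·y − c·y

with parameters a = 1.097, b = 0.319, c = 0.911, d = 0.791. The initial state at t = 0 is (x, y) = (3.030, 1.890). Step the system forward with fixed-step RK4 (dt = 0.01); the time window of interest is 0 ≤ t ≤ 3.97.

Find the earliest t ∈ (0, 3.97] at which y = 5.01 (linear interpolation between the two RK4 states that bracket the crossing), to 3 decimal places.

t=0.000: state=(3.030, 1.890)
step 1 (dt=0.01): k1=(1.497, 2.808), k2=(1.487, 2.840), k3=(1.487, 2.840), k4=(1.477, 2.873); state += dt/6·(k1+2k2+2k3+k4)
t=0.010: state=(3.045, 1.918)
t=0.020: state=(3.060, 1.947)
t=0.030: state=(3.074, 1.977)
continuing one RK4 step at a time; state shown every 20 steps (Δt=0.2):
t=0.200: state=(3.275, 2.598)
t=0.400: state=(3.347, 3.667)
t=0.580: state=(3.187, 4.970)
next step: t=0.590: state=(3.171, 5.050) — y has crossed 5.01
linear interpolation between t=0.580 (4.96983) and t=0.590 (5.05017) → t≈0.585

t = 0.585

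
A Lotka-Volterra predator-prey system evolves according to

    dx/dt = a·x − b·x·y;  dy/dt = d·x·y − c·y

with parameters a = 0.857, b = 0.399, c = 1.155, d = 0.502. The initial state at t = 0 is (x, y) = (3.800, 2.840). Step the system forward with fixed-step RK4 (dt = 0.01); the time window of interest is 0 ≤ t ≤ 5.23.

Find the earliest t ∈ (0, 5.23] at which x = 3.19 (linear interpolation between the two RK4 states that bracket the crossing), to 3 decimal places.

t = 0.398

t=0.000: state=(3.800, 2.840)
step 1 (dt=0.01): k1=(-1.049, 2.137), k2=(-1.064, 2.138), k3=(-1.064, 2.138), k4=(-1.079, 2.138); state += dt/6·(k1+2k2+2k3+k4)
t=0.010: state=(3.789, 2.861)
t=0.020: state=(3.778, 2.883)
t=0.030: state=(3.767, 2.904)
continuing one RK4 step at a time; state shown every 20 steps (Δt=0.2):
t=0.200: state=(3.535, 3.261)
t=0.390: state=(3.205, 3.612)
next step: t=0.400: state=(3.186, 3.629) — x has crossed 3.19
linear interpolation between t=0.390 (3.20490) and t=0.400 (3.18613) → t≈0.398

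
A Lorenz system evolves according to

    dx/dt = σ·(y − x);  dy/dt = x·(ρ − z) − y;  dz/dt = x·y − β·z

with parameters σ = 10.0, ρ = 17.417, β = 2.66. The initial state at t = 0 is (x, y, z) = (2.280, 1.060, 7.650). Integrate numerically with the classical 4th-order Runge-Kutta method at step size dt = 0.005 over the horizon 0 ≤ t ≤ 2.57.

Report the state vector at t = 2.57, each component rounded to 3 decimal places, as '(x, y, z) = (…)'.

(x, y, z) = (4.754, 1.586, 19.360)

t=0.000: state=(2.280, 1.060, 7.650)
step 1 (dt=0.005): k1=(-12.200, 21.209, -17.932), k2=(-11.365, 20.959, -17.726), k3=(-11.392, 20.979, -17.726), k4=(-10.581, 20.745, -17.524); state += dt/6·(k1+2k2+2k3+k4)
t=0.005: state=(2.223, 1.165, 7.561)
t=0.010: state=(2.174, 1.268, 7.475)
t=0.015: state=(2.132, 1.368, 7.390)
continuing one RK4 step at a time; state shown every 20 steps (Δt=0.1):
t=0.100: state=(2.238, 3.060, 6.249)
t=0.200: state=(3.729, 5.915, 5.949)
t=0.300: state=(6.704, 10.446, 8.350)
t=0.400: state=(10.578, 13.807, 16.216)
t=0.500: state=(11.175, 8.642, 24.266)
t=0.600: state=(6.833, 1.949, 22.579)
t=0.700: state=(3.006, 0.427, 17.696)
t=0.800: state=(1.450, 0.704, 13.654)
t=0.900: state=(1.176, 1.269, 10.570)
t=1.000: state=(1.537, 2.164, 8.300)
t=1.100: state=(2.488, 3.821, 6.884)
t=1.200: state=(4.362, 6.863, 6.876)
t=1.300: state=(7.553, 11.316, 10.127)
t=1.400: state=(10.933, 13.042, 18.428)
t=1.500: state=(10.272, 6.887, 24.147)
t=1.600: state=(5.939, 1.694, 21.312)
t=1.700: state=(2.805, 0.819, 16.724)
t=1.800: state=(1.681, 1.243, 12.998)
t=1.900: state=(1.675, 2.033, 10.192)
t=2.000: state=(2.361, 3.399, 8.284)
t=2.100: state=(3.851, 5.863, 7.603)
t=2.200: state=(6.485, 9.718, 9.404)
t=2.300: state=(9.825, 12.696, 15.681)
t=2.400: state=(10.718, 9.152, 22.744)
t=2.500: state=(7.390, 3.240, 22.274)
t=2.570: state=(4.754, 1.586, 19.360)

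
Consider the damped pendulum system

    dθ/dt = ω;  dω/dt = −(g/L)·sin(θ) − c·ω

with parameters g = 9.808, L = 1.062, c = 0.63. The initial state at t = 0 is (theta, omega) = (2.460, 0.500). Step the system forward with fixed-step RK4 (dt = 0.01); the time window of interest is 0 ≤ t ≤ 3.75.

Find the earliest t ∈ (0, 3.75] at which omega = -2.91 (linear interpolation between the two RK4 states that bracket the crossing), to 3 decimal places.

t=0.000: state=(2.460, 0.500)
step 1 (dt=0.01): k1=(0.500, -6.134), k2=(0.469, -6.096), k3=(0.470, -6.098), k4=(0.439, -6.061); state += dt/6·(k1+2k2+2k3+k4)
t=0.010: state=(2.465, 0.439)
t=0.020: state=(2.469, 0.379)
t=0.030: state=(2.472, 0.319)
continuing one RK4 step at a time; state shown every 20 steps (Δt=0.2):
t=0.200: state=(2.444, -0.638)
t=0.400: state=(2.203, -1.806)
t=0.560: state=(1.829, -2.887)
next step: t=0.570: state=(1.800, -2.958) — omega has crossed -2.91
linear interpolation between t=0.560 (-2.88720) and t=0.570 (-2.95841) → t≈0.563

t = 0.563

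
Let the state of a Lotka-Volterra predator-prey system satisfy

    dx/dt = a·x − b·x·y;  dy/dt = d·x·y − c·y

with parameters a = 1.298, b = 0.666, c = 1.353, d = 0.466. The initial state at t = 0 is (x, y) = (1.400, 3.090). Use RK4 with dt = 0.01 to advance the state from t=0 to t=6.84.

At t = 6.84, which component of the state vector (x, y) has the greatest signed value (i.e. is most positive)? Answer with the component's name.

t=0.000: state=(1.400, 3.090)
step 1 (dt=0.01): k1=(-1.064, -2.165), k2=(-1.050, -2.165), k3=(-1.050, -2.165), k4=(-1.036, -2.165); state += dt/6·(k1+2k2+2k3+k4)
t=0.010: state=(1.390, 3.068)
t=0.020: state=(1.379, 3.047)
t=0.030: state=(1.369, 3.025)
continuing one RK4 step at a time; state shown every 25 steps (Δt=0.25):
t=0.250: state=(1.210, 2.562)
t=0.500: state=(1.138, 2.092)
t=0.750: state=(1.149, 1.703)
t=1.000: state=(1.229, 1.394)
t=1.250: state=(1.377, 1.156)
t=1.500: state=(1.596, 0.979)
t=1.750: state=(1.896, 0.855)
t=2.000: state=(2.291, 0.777)
t=2.250: state=(2.794, 0.744)
t=2.500: state=(3.412, 0.761)
t=2.750: state=(4.135, 0.842)
t=3.000: state=(4.908, 1.016)
t=3.250: state=(5.595, 1.338)
t=3.500: state=(5.942, 1.878)
t=3.750: state=(5.654, 2.650)
t=4.000: state=(4.691, 3.469)
t=4.250: state=(3.469, 3.978)
t=4.500: state=(2.455, 3.992)
t=4.750: state=(1.793, 3.634)
t=5.000: state=(1.413, 3.116)
t=5.250: state=(1.217, 2.586)
t=5.500: state=(1.139, 2.113)
t=5.750: state=(1.147, 1.720)
t=6.000: state=(1.224, 1.407)
t=6.250: state=(1.368, 1.166)
t=6.500: state=(1.583, 0.987)
t=6.750: state=(1.879, 0.860)
t=6.840: state=(2.008, 0.826)
compare at T: x=2.008, y=0.826

largest component: x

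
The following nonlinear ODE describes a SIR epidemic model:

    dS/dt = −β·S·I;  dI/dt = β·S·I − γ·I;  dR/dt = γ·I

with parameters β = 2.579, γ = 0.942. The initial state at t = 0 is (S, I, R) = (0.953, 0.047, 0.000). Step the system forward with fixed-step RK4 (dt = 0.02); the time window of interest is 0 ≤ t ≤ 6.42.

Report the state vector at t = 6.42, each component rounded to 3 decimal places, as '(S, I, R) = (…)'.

t=0.000: state=(0.953, 0.047, 0.000)
step 1 (dt=0.02): k1=(-0.116, 0.071, 0.044), k2=(-0.117, 0.072, 0.045), k3=(-0.117, 0.072, 0.045), k4=(-0.119, 0.073, 0.046); state += dt/6·(k1+2k2+2k3+k4)
t=0.020: state=(0.951, 0.048, 0.001)
t=0.040: state=(0.948, 0.050, 0.002)
t=0.060: state=(0.946, 0.051, 0.003)
continuing one RK4 step at a time; state shown every 25 steps (Δt=0.5):
t=0.500: state=(0.872, 0.096, 0.033)
t=1.000: state=(0.736, 0.169, 0.094)
t=1.500: state=(0.563, 0.245, 0.193)
t=2.000: state=(0.398, 0.283, 0.319)
t=2.500: state=(0.277, 0.272, 0.451)
t=3.000: state=(0.200, 0.230, 0.570)
t=3.500: state=(0.154, 0.180, 0.667)
t=4.000: state=(0.126, 0.134, 0.740)
t=4.500: state=(0.108, 0.097, 0.794)
t=5.000: state=(0.097, 0.069, 0.833)
t=5.500: state=(0.090, 0.049, 0.861)
t=6.000: state=(0.086, 0.034, 0.880)
t=6.420: state=(0.083, 0.025, 0.892)

(S, I, R) = (0.083, 0.025, 0.892)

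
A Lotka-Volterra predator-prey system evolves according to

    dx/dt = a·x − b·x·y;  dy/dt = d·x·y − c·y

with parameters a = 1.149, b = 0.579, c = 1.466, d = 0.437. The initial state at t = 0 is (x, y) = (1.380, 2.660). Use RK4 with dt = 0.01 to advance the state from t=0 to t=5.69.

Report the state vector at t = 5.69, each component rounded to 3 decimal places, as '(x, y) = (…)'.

(x, y) = (1.324, 1.652)

t=0.000: state=(1.380, 2.660)
step 1 (dt=0.01): k1=(-0.540, -2.295), k2=(-0.530, -2.289), k3=(-0.530, -2.289), k4=(-0.519, -2.282); state += dt/6·(k1+2k2+2k3+k4)
t=0.010: state=(1.375, 2.637)
t=0.020: state=(1.370, 2.614)
t=0.030: state=(1.365, 2.592)
continuing one RK4 step at a time; state shown every 20 steps (Δt=0.2):
t=0.200: state=(1.309, 2.230)
t=0.400: state=(1.300, 1.864)
t=0.600: state=(1.343, 1.560)
t=0.800: state=(1.432, 1.313)
t=1.000: state=(1.566, 1.116)
t=1.200: state=(1.748, 0.962)
t=1.400: state=(1.982, 0.844)
t=1.600: state=(2.273, 0.758)
t=1.800: state=(2.630, 0.700)
t=2.000: state=(3.058, 0.669)
t=2.200: state=(3.563, 0.666)
t=2.400: state=(4.145, 0.695)
t=2.600: state=(4.795, 0.766)
t=2.800: state=(5.484, 0.895)
t=3.000: state=(6.150, 1.111)
t=3.200: state=(6.680, 1.454)
t=3.400: state=(6.907, 1.969)
t=3.600: state=(6.656, 2.668)
t=3.800: state=(5.876, 3.452)
t=4.000: state=(4.762, 4.104)
t=4.200: state=(3.645, 4.415)
t=4.400: state=(2.753, 4.347)
t=4.600: state=(2.131, 4.006)
t=4.800: state=(1.732, 3.533)
t=5.000: state=(1.491, 3.031)
t=5.200: state=(1.358, 2.558)
t=5.400: state=(1.302, 2.142)
t=5.600: state=(1.306, 1.790)
t=5.690: state=(1.324, 1.652)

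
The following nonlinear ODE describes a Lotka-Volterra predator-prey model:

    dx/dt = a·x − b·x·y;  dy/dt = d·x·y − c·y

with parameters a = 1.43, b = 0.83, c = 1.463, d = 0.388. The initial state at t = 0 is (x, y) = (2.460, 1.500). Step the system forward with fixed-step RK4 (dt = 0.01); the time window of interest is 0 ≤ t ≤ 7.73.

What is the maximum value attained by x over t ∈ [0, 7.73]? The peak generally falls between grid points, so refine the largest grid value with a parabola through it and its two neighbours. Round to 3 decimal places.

t=0.000: state=(2.460, 1.500)
step 1 (dt=0.01): k1=(0.455, -0.763), k2=(0.463, -0.760), k3=(0.463, -0.760), k4=(0.471, -0.756); state += dt/6·(k1+2k2+2k3+k4)
t=0.010: state=(2.465, 1.492)
t=0.020: state=(2.469, 1.485)
t=0.030: state=(2.474, 1.477)
continuing one RK4 step at a time; state shown every 25 steps (Δt=0.25):
t=0.250: state=(2.624, 1.330)
t=0.500: state=(2.886, 1.205)
t=0.750: state=(3.244, 1.124)
t=1.000: state=(3.689, 1.091)
t=1.250: state=(4.202, 1.109)
t=1.500: state=(4.739, 1.187)
t=1.750: state=(5.223, 1.336)
t=2.000: state=(5.535, 1.564)
t=2.250: state=(5.550, 1.863)
t=2.500: state=(5.213, 2.184)
t=2.750: state=(4.604, 2.443)
t=3.000: state=(3.906, 2.560)
t=3.250: state=(3.290, 2.515)
t=3.500: state=(2.837, 2.344)
t=3.750: state=(2.553, 2.109)
t=4.000: state=(2.418, 1.860)
t=4.250: state=(2.409, 1.629)
t=4.500: state=(2.508, 1.433)
t=4.750: state=(2.708, 1.279)
t=5.000: state=(3.006, 1.170)
t=5.250: state=(3.396, 1.106)
t=5.500: state=(3.869, 1.091)
t=5.750: state=(4.398, 1.130)
t=6.000: state=(4.927, 1.232)
t=6.250: state=(5.363, 1.410)
t=6.500: state=(5.580, 1.666)
t=6.750: state=(5.468, 1.981)
t=7.000: state=(5.015, 2.290)
t=7.250: state=(4.349, 2.504)
t=7.500: state=(3.666, 2.561)
t=7.730: state=(3.143, 2.476)
largest grid value and its neighbours: x(2.130)=5.58606, x(2.140)=5.58625, x(2.150)=5.58587
parabola through these three points peaks at t≈2.138 with x≈5.58625

max x = 5.586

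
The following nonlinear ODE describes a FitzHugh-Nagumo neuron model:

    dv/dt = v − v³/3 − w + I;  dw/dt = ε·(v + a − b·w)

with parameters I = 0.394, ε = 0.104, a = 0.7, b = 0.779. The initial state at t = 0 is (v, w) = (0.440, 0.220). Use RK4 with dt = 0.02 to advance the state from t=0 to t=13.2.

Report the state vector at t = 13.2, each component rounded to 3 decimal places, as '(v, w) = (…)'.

(v, w) = (-1.905, 0.725)

t=0.000: state=(0.440, 0.220)
step 1 (dt=0.02): k1=(0.586, 0.101), k2=(0.589, 0.101), k3=(0.589, 0.101), k4=(0.593, 0.102); state += dt/6·(k1+2k2+2k3+k4)
t=0.020: state=(0.452, 0.222)
t=0.040: state=(0.464, 0.224)
t=0.060: state=(0.476, 0.226)
continuing one RK4 step at a time; state shown every 25 steps (Δt=0.5):
t=0.500: state=(0.775, 0.278)
t=1.000: state=(1.142, 0.351)
t=1.500: state=(1.424, 0.439)
t=2.000: state=(1.562, 0.534)
t=2.500: state=(1.596, 0.629)
t=3.000: state=(1.580, 0.721)
t=3.500: state=(1.541, 0.808)
t=4.000: state=(1.490, 0.888)
t=4.500: state=(1.434, 0.963)
t=5.000: state=(1.372, 1.032)
t=5.500: state=(1.306, 1.095)
t=6.000: state=(1.234, 1.152)
t=6.500: state=(1.155, 1.203)
t=7.000: state=(1.065, 1.248)
t=7.500: state=(0.962, 1.285)
t=8.000: state=(0.836, 1.316)
t=8.500: state=(0.675, 1.338)
t=9.000: state=(0.453, 1.350)
t=9.500: state=(0.118, 1.347)
t=10.000: state=(-0.415, 1.322)
t=10.500: state=(-1.159, 1.266)
t=11.000: state=(-1.748, 1.175)
t=11.500: state=(-1.950, 1.069)
t=12.000: state=(-1.973, 0.962)
t=12.500: state=(-1.951, 0.859)
t=13.000: state=(-1.919, 0.762)
t=13.200: state=(-1.905, 0.725)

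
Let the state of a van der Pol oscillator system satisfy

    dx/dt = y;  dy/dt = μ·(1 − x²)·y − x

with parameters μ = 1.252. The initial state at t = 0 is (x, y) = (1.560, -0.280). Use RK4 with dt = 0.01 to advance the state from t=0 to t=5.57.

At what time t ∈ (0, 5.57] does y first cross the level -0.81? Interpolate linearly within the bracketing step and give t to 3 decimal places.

t = 0.682

t=0.000: state=(1.560, -0.280)
step 1 (dt=0.01): k1=(-0.280, -1.057), k2=(-0.285, -1.048), k3=(-0.285, -1.048), k4=(-0.290, -1.039); state += dt/6·(k1+2k2+2k3+k4)
t=0.010: state=(1.557, -0.290)
t=0.020: state=(1.554, -0.301)
t=0.030: state=(1.551, -0.311)
continuing one RK4 step at a time; state shown every 20 steps (Δt=0.2):
t=0.200: state=(1.485, -0.461)
t=0.400: state=(1.378, -0.607)
t=0.600: state=(1.242, -0.748)
t=0.680: state=(1.180, -0.808)
next step: t=0.690: state=(1.172, -0.816) — y has crossed -0.81
linear interpolation between t=0.680 (-0.80848) and t=0.690 (-0.81634) → t≈0.682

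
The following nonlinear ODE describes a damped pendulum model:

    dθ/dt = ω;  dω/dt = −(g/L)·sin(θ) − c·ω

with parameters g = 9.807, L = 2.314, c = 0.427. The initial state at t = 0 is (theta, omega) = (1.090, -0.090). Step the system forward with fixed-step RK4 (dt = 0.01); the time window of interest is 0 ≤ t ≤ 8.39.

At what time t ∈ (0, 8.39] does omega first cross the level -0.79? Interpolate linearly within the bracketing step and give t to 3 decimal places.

t=0.000: state=(1.090, -0.090)
step 1 (dt=0.01): k1=(-0.090, -3.719), k2=(-0.109, -3.710), k3=(-0.109, -3.710), k4=(-0.127, -3.701); state += dt/6·(k1+2k2+2k3+k4)
t=0.010: state=(1.089, -0.127)
t=0.020: state=(1.087, -0.164)
t=0.030: state=(1.086, -0.201)
t=0.200: state=(1.000, -0.790)
next step: t=0.210: state=(0.992, -0.822) — omega has crossed -0.79
linear interpolation between t=0.200 (-0.78962) and t=0.210 (-0.82176) → t≈0.200

t = 0.200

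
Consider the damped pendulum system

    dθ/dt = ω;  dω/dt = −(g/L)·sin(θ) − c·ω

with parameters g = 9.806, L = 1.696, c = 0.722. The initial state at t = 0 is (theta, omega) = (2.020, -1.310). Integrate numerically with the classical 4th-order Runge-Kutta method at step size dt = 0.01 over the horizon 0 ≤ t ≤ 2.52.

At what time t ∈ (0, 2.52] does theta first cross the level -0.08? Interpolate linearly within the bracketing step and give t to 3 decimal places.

t = 0.786

t=0.000: state=(2.020, -1.310)
step 1 (dt=0.01): k1=(-1.310, -4.262), k2=(-1.331, -4.263), k3=(-1.331, -4.264), k4=(-1.353, -4.265); state += dt/6·(k1+2k2+2k3+k4)
t=0.010: state=(2.007, -1.353)
t=0.020: state=(1.993, -1.395)
t=0.030: state=(1.979, -1.438)
continuing one RK4 step at a time; state shown every 10 steps (Δt=0.1):
t=0.100: state=(1.868, -1.737)
t=0.200: state=(1.673, -2.162)
t=0.300: state=(1.436, -2.568)
t=0.400: state=(1.161, -2.925)
t=0.500: state=(0.854, -3.191)
t=0.600: state=(0.527, -3.322)
t=0.700: state=(0.195, -3.285)
t=0.780: state=(-0.062, -3.130)
next step: t=0.790: state=(-0.093, -3.103) — theta has crossed -0.08
linear interpolation between t=0.780 (-0.06206) and t=0.790 (-0.09322) → t≈0.786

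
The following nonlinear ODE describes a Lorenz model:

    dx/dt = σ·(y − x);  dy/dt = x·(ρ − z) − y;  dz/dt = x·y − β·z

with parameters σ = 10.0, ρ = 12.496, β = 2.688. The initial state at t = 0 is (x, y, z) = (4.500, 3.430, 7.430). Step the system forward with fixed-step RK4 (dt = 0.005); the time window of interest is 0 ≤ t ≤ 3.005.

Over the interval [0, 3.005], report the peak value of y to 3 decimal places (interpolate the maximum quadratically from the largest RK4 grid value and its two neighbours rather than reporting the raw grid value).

t=0.000: state=(4.500, 3.430, 7.430)
step 1 (dt=0.005): k1=(-10.700, 19.367, -4.537), k2=(-9.948, 19.234, -4.382), k3=(-9.970, 19.242, -4.378), k4=(-9.239, 19.116, -4.221); state += dt/6·(k1+2k2+2k3+k4)
t=0.005: state=(4.450, 3.526, 7.408)
t=0.010: state=(4.407, 3.621, 7.388)
t=0.015: state=(4.371, 3.715, 7.369)
continuing one RK4 step at a time; state shown every 20 steps (Δt=0.1):
t=0.100: state=(4.498, 5.246, 7.354)
t=0.200: state=(5.624, 7.001, 8.361)
t=0.300: state=(6.978, 8.145, 10.687)
t=0.400: state=(7.625, 7.627, 13.390)
t=0.500: state=(6.956, 5.729, 14.568)
t=0.600: state=(5.535, 4.107, 13.776)
t=0.700: state=(4.356, 3.486, 12.116)
t=0.800: state=(3.825, 3.619, 10.497)
t=0.900: state=(3.900, 4.234, 9.332)
t=1.000: state=(4.453, 5.204, 8.854)
t=1.100: state=(5.346, 6.339, 9.265)
t=1.200: state=(6.317, 7.184, 10.600)
t=1.300: state=(6.902, 7.128, 12.344)
t=1.400: state=(6.708, 6.123, 13.446)
t=1.500: state=(5.891, 4.948, 13.319)
t=1.600: state=(5.016, 4.280, 12.343)
t=1.700: state=(4.497, 4.207, 11.167)
t=1.800: state=(4.432, 4.580, 10.231)
t=1.900: state=(4.761, 5.249, 9.792)
t=2.000: state=(5.356, 6.025, 9.996)
t=2.100: state=(6.011, 6.598, 10.823)
t=2.200: state=(6.427, 6.627, 11.932)
t=2.300: state=(6.370, 6.066, 12.718)
t=2.400: state=(5.894, 5.305, 12.775)
t=2.500: state=(5.310, 4.781, 12.214)
t=2.600: state=(4.909, 4.654, 11.420)
t=2.700: state=(4.813, 4.874, 10.739)
t=2.800: state=(5.010, 5.326, 10.396)
t=2.900: state=(5.404, 5.850, 10.504)
t=3.000: state=(5.840, 6.231, 11.030)
t=3.005: state=(5.859, 6.242, 11.064)
largest grid value and its neighbours: y(0.320)=8.19779, y(0.325)=8.19894, y(0.330)=8.19515
parabola through these three points peaks at t≈0.324 with y≈8.19912

max y = 8.199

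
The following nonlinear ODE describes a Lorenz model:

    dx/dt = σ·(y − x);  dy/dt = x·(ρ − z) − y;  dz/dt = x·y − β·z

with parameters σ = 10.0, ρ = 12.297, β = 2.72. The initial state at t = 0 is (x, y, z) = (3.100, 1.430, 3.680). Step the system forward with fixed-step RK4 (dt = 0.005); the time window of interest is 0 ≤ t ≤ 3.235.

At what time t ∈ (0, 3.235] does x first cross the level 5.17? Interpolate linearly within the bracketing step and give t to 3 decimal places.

t = 0.245

t=0.000: state=(3.100, 1.430, 3.680)
step 1 (dt=0.005): k1=(-16.700, 25.283, -5.577), k2=(-15.650, 24.902, -5.405), k3=(-15.686, 24.925, -5.405), k4=(-14.669, 24.564, -5.239); state += dt/6·(k1+2k2+2k3+k4)
t=0.005: state=(3.022, 1.555, 3.653)
t=0.010: state=(2.953, 1.676, 3.628)
t=0.015: state=(2.894, 1.794, 3.604)
continuing one RK4 step at a time; state shown every 40 steps (Δt=0.2):
t=0.200: state=(4.226, 6.115, 4.127)
t=0.245: state=(5.167, 7.444, 5.004)
next step: t=0.250: state=(5.281, 7.595, 5.132) — x has crossed 5.17
linear interpolation between t=0.245 (5.16652) and t=0.250 (5.28129) → t≈0.245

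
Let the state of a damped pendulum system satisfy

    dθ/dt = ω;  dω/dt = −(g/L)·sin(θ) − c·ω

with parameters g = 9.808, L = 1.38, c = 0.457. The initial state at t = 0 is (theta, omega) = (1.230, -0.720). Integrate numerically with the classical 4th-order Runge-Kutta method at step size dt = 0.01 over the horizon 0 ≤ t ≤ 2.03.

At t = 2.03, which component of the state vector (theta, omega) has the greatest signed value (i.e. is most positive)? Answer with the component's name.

largest component: omega

t=0.000: state=(1.230, -0.720)
step 1 (dt=0.01): k1=(-0.720, -6.369), k2=(-0.752, -6.346), k3=(-0.752, -6.346), k4=(-0.783, -6.322); state += dt/6·(k1+2k2+2k3+k4)
t=0.010: state=(1.222, -0.783)
t=0.020: state=(1.214, -0.846)
t=0.030: state=(1.206, -0.909)
continuing one RK4 step at a time; state shown every 10 steps (Δt=0.1):
t=0.100: state=(1.127, -1.331)
t=0.200: state=(0.966, -1.873)
t=0.300: state=(0.756, -2.317)
t=0.400: state=(0.507, -2.623)
t=0.500: state=(0.237, -2.758)
t=0.600: state=(-0.038, -2.702)
t=0.700: state=(-0.298, -2.464)
t=0.800: state=(-0.526, -2.074)
t=0.900: state=(-0.709, -1.577)
t=1.000: state=(-0.839, -1.019)
t=1.100: state=(-0.912, -0.438)
t=1.200: state=(-0.927, 0.136)
t=1.300: state=(-0.886, 0.679)
t=1.400: state=(-0.793, 1.167)
t=1.500: state=(-0.655, 1.576)
t=1.600: state=(-0.481, 1.880)
t=1.700: state=(-0.283, 2.055)
t=1.800: state=(-0.075, 2.087)
t=1.900: state=(0.129, 1.973)
t=2.000: state=(0.316, 1.730)
t=2.030: state=(0.366, 1.636)
compare at T: theta=0.366, omega=1.636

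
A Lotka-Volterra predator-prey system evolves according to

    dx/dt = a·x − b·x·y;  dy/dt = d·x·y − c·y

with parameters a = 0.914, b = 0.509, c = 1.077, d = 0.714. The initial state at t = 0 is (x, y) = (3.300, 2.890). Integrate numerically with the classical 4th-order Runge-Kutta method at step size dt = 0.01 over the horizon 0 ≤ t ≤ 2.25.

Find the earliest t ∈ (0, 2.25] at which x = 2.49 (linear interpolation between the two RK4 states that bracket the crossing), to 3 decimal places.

t = 0.328

t=0.000: state=(3.300, 2.890)
step 1 (dt=0.01): k1=(-1.838, 3.697), k2=(-1.864, 3.701), k3=(-1.864, 3.701), k4=(-1.890, 3.705); state += dt/6·(k1+2k2+2k3+k4)
t=0.010: state=(3.281, 2.927)
t=0.020: state=(3.262, 2.964)
t=0.030: state=(3.243, 3.001)
continuing one RK4 step at a time; state shown every 10 steps (Δt=0.1):
t=0.100: state=(3.092, 3.261)
t=0.200: state=(2.843, 3.620)
t=0.300: state=(2.569, 3.943)
t=0.320: state=(2.513, 4.002)
next step: t=0.330: state=(2.485, 4.030) — x has crossed 2.49
linear interpolation between t=0.320 (2.51310) and t=0.330 (2.48486) → t≈0.328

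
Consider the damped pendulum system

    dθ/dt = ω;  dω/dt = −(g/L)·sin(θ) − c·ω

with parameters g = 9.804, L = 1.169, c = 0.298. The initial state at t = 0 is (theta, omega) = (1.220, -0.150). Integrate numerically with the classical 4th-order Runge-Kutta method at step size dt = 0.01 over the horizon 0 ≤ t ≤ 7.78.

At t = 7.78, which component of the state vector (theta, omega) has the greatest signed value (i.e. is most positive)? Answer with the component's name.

largest component: omega

t=0.000: state=(1.220, -0.150)
step 1 (dt=0.01): k1=(-0.150, -7.831), k2=(-0.189, -7.817), k3=(-0.189, -7.817), k4=(-0.228, -7.802); state += dt/6·(k1+2k2+2k3+k4)
t=0.010: state=(1.218, -0.228)
t=0.020: state=(1.215, -0.306)
t=0.030: state=(1.212, -0.384)
continuing one RK4 step at a time; state shown every 50 steps (Δt=0.5):
t=0.500: state=(0.305, -3.006)
t=1.000: state=(-0.920, -1.146)
t=1.500: state=(-0.634, 2.072)
t=2.000: state=(0.550, 1.844)
t=2.500: state=(0.736, -1.121)
t=3.000: state=(-0.217, -2.023)
t=3.500: state=(-0.701, 0.327)
t=4.000: state=(-0.035, 1.859)
t=4.500: state=(0.592, 0.267)
t=5.000: state=(0.204, -1.521)
t=5.500: state=(-0.452, -0.661)
t=6.000: state=(-0.300, 1.124)
t=6.500: state=(0.309, 0.879)
t=7.000: state=(0.339, -0.736)
t=7.500: state=(-0.178, -0.954)
t=7.780: state=(-0.354, -0.248)
compare at T: theta=-0.354, omega=-0.248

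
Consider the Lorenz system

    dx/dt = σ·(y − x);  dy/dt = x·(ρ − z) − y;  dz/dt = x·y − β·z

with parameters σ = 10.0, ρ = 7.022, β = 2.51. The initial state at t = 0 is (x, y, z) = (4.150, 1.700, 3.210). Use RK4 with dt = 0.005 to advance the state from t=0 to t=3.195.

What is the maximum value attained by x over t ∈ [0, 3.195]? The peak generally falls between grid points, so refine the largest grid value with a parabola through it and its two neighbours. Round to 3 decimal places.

t=0.000: state=(4.150, 1.700, 3.210)
step 1 (dt=0.005): k1=(-24.500, 14.120, -1.002), k2=(-23.535, 13.861, -0.956), k3=(-23.565, 13.871, -0.954), k4=(-22.628, 13.621, -0.911); state += dt/6·(k1+2k2+2k3+k4)
t=0.005: state=(4.032, 1.769, 3.205)
t=0.010: state=(3.924, 1.836, 3.201)
t=0.015: state=(3.823, 1.901, 3.197)
continuing one RK4 step at a time; state shown every 40 steps (Δt=0.2):
t=0.200: state=(3.179, 3.612, 3.343)
t=0.400: state=(4.414, 5.056, 4.712)
t=0.600: state=(5.148, 5.127, 6.931)
t=0.800: state=(4.400, 3.815, 7.587)
t=1.000: state=(3.383, 3.030, 6.584)
t=1.200: state=(3.060, 3.074, 5.470)
t=1.400: state=(3.347, 3.594, 4.977)
t=1.600: state=(3.930, 4.226, 5.286)
t=1.800: state=(4.362, 4.460, 6.108)
t=2.000: state=(4.275, 4.110, 6.648)
t=2.200: state=(3.865, 3.664, 6.485)
t=2.400: state=(3.589, 3.526, 5.993)
t=2.600: state=(3.611, 3.686, 5.650)
t=2.800: state=(3.831, 3.958, 5.664)
t=3.000: state=(4.043, 4.113, 5.954)
t=3.195: state=(4.078, 4.045, 6.224)
largest grid value and its neighbours: x(0.590)=5.14821, x(0.595)=5.14884, x(0.600)=5.14835
parabola through these three points peaks at t≈0.595 with x≈5.14884

max x = 5.149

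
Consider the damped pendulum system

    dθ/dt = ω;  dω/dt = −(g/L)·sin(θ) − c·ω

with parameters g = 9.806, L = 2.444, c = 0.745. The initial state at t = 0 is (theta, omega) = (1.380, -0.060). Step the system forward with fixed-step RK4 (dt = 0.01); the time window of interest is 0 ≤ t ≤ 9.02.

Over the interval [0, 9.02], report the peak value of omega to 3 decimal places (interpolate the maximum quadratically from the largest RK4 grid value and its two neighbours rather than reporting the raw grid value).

max omega = 1.051

t=0.000: state=(1.380, -0.060)
step 1 (dt=0.01): k1=(-0.060, -3.895), k2=(-0.079, -3.880), k3=(-0.079, -3.880), k4=(-0.099, -3.865); state += dt/6·(k1+2k2+2k3+k4)
t=0.010: state=(1.379, -0.099)
t=0.020: state=(1.378, -0.137)
t=0.030: state=(1.376, -0.176)
continuing one RK4 step at a time; state shown every 50 steps (Δt=0.5):
t=0.500: state=(0.929, -1.590)
t=1.000: state=(0.011, -1.798)
t=1.500: state=(-0.628, -0.631)
t=2.000: state=(-0.613, 0.608)
t=2.500: state=(-0.156, 1.048)
t=3.000: state=(0.276, 0.566)
t=3.500: state=(0.364, -0.191)
t=4.000: state=(0.150, -0.572)
t=4.500: state=(-0.112, -0.399)
t=5.000: state=(-0.207, 0.025)
t=5.500: state=(-0.114, 0.299)
t=6.000: state=(0.038, 0.258)
t=6.500: state=(0.113, 0.032)
t=7.000: state=(0.078, -0.149)
t=7.500: state=(-0.006, -0.159)
t=8.000: state=(-0.059, -0.044)
t=8.500: state=(-0.050, 0.069)
t=9.000: state=(-0.005, 0.094)
t=9.020: state=(-0.004, 0.093)
largest grid value and its neighbours: omega(2.450)=1.05041, omega(2.460)=1.05070, omega(2.470)=1.05058
parabola through these three points peaks at t≈2.462 with omega≈1.05071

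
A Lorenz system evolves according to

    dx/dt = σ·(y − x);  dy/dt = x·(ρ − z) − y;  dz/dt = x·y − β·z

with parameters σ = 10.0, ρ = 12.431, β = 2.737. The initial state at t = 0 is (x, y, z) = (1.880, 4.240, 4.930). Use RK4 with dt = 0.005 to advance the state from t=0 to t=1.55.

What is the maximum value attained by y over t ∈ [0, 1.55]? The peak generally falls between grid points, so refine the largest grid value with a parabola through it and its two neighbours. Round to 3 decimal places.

t=0.000: state=(1.880, 4.240, 4.930)
step 1 (dt=0.005): k1=(23.600, 9.862, -5.522), k2=(23.257, 10.307, -5.186), k3=(23.276, 10.297, -5.190), k4=(22.951, 10.735, -4.855); state += dt/6·(k1+2k2+2k3+k4)
t=0.005: state=(1.996, 4.292, 4.904)
t=0.010: state=(2.110, 4.347, 4.881)
t=0.015: state=(2.220, 4.407, 4.862)
continuing one RK4 step at a time; state shown every 20 steps (Δt=0.1):
t=0.100: state=(3.935, 5.952, 5.085)
t=0.200: state=(6.126, 8.459, 7.112)
t=0.300: state=(8.248, 9.845, 11.431)
t=0.400: state=(8.684, 7.801, 15.578)
t=0.500: state=(6.801, 4.316, 15.950)
t=0.600: state=(4.475, 2.548, 13.722)
t=0.700: state=(3.111, 2.286, 11.187)
t=0.800: state=(2.716, 2.696, 9.118)
t=0.900: state=(2.991, 3.537, 7.700)
t=1.000: state=(3.790, 4.838, 7.094)
t=1.100: state=(5.067, 6.543, 7.619)
t=1.200: state=(6.603, 8.078, 9.616)
t=1.300: state=(7.684, 8.193, 12.583)
t=1.400: state=(7.431, 6.452, 14.538)
t=1.500: state=(6.043, 4.464, 14.241)
t=1.550: state=(5.280, 3.841, 13.509)
largest grid value and its neighbours: y(0.290)=9.84139, y(0.295)=9.84794, y(0.300)=9.84483
parabola through these three points peaks at t≈0.296 with y≈9.84809

max y = 9.848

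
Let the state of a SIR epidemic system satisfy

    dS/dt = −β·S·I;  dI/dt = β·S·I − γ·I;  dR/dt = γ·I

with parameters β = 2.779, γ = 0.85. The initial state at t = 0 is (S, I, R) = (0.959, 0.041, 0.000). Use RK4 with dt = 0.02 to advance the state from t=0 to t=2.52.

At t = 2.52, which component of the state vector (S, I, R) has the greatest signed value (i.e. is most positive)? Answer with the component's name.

largest component: R

t=0.000: state=(0.959, 0.041, 0.000)
step 1 (dt=0.02): k1=(-0.109, 0.074, 0.035), k2=(-0.111, 0.076, 0.035), k3=(-0.111, 0.076, 0.035), k4=(-0.113, 0.077, 0.036); state += dt/6·(k1+2k2+2k3+k4)
t=0.020: state=(0.957, 0.043, 0.001)
t=0.040: state=(0.954, 0.044, 0.001)
t=0.060: state=(0.952, 0.046, 0.002)
continuing one RK4 step at a time; state shown every 5 steps (Δt=0.1):
t=0.100: state=(0.947, 0.049, 0.004)
t=0.200: state=(0.933, 0.059, 0.008)
t=0.300: state=(0.917, 0.070, 0.014)
t=0.400: state=(0.898, 0.082, 0.020)
t=0.500: state=(0.876, 0.097, 0.028)
t=0.600: state=(0.851, 0.113, 0.037)
t=0.700: state=(0.822, 0.131, 0.047)
t=0.800: state=(0.791, 0.150, 0.059)
t=0.900: state=(0.756, 0.171, 0.073)
t=1.000: state=(0.719, 0.193, 0.088)
t=1.100: state=(0.679, 0.215, 0.105)
t=1.200: state=(0.638, 0.237, 0.125)
t=1.300: state=(0.595, 0.259, 0.146)
t=1.400: state=(0.553, 0.279, 0.169)
t=1.500: state=(0.510, 0.297, 0.193)
t=1.600: state=(0.469, 0.312, 0.219)
t=1.700: state=(0.429, 0.325, 0.246)
t=1.800: state=(0.391, 0.335, 0.274)
t=1.900: state=(0.356, 0.341, 0.303)
t=2.000: state=(0.324, 0.344, 0.332)
t=2.100: state=(0.294, 0.344, 0.361)
t=2.200: state=(0.268, 0.342, 0.391)
t=2.300: state=(0.243, 0.337, 0.419)
t=2.400: state=(0.222, 0.330, 0.448)
t=2.500: state=(0.203, 0.322, 0.476)
t=2.520: state=(0.199, 0.320, 0.481)
compare at T: S=0.199, I=0.320, R=0.481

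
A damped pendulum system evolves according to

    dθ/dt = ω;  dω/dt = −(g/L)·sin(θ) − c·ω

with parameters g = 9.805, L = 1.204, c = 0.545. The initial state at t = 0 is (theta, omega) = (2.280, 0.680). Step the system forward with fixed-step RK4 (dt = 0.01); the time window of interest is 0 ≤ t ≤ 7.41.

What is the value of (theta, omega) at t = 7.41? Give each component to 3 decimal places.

t=0.000: state=(2.280, 0.680)
step 1 (dt=0.01): k1=(0.680, -6.551), k2=(0.647, -6.515), k3=(0.647, -6.516), k4=(0.615, -6.481); state += dt/6·(k1+2k2+2k3+k4)
t=0.010: state=(2.286, 0.615)
t=0.020: state=(2.292, 0.550)
t=0.030: state=(2.297, 0.487)
continuing one RK4 step at a time; state shown every 25 steps (Δt=0.25):
t=0.250: state=(2.258, -0.826)
t=0.500: state=(1.863, -2.364)
t=0.750: state=(1.072, -3.910)
t=1.000: state=(0.002, -4.334)
t=1.250: state=(-0.932, -2.892)
t=1.500: state=(-1.389, -0.758)
t=1.750: state=(-1.326, 1.213)
t=2.000: state=(-0.818, 2.735)
t=2.250: state=(-0.050, 3.168)
t=2.500: state=(0.642, 2.169)
t=2.750: state=(0.977, 0.471)
t=3.000: state=(0.885, -1.151)
t=3.250: state=(0.449, -2.197)
t=3.500: state=(-0.126, -2.207)
t=3.750: state=(-0.571, -1.236)
t=4.000: state=(-0.713, 0.106)
t=4.250: state=(-0.536, 1.237)
t=4.500: state=(-0.149, 1.725)
t=4.750: state=(0.256, 1.382)
t=5.000: state=(0.494, 0.472)
t=5.250: state=(0.485, -0.518)
t=5.500: state=(0.264, -1.167)
t=5.750: state=(-0.047, -1.219)
t=6.000: state=(-0.298, -0.712)
t=6.250: state=(-0.383, 0.043)
t=6.500: state=(-0.286, 0.684)
t=6.750: state=(-0.073, 0.941)
t=7.000: state=(0.146, 0.740)
t=7.250: state=(0.271, 0.229)
t=7.410: state=(0.278, -0.134)

(theta, omega) = (0.278, -0.134)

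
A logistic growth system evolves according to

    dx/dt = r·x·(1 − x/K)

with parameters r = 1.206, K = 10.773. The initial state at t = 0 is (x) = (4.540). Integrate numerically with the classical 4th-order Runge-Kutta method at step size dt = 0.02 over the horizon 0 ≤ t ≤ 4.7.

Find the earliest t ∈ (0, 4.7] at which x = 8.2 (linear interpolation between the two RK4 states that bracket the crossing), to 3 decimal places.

t = 1.224

t=0.000: state=(4.540)
step 1 (dt=0.02): k1=(3.168), k2=(3.174), k3=(3.174), k4=(3.179); state += dt/6·(k1+2k2+2k3+k4)
t=0.020: state=(4.603)
t=0.040: state=(4.667)
t=0.060: state=(4.731)
continuing one RK4 step at a time; state shown every 10 steps (Δt=0.2):
t=0.200: state=(5.183)
t=0.400: state=(5.831)
t=0.600: state=(6.467)
t=0.800: state=(7.073)
t=1.000: state=(7.635)
t=1.200: state=(8.143)
t=1.220: state=(8.191)
next step: t=1.240: state=(8.238) — x has crossed 8.2
linear interpolation between t=1.220 (8.19084) and t=1.240 (8.23789) → t≈1.224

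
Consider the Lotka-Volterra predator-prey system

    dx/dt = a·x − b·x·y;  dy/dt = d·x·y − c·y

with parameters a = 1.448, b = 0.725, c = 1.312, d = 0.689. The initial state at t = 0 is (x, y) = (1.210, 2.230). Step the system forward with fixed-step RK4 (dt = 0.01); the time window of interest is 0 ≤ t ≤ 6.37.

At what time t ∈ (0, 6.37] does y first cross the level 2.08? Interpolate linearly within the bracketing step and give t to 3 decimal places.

t = 0.143

t=0.000: state=(1.210, 2.230)
step 1 (dt=0.01): k1=(-0.204, -1.067), k2=(-0.199, -1.066), k3=(-0.199, -1.066), k4=(-0.195, -1.065); state += dt/6·(k1+2k2+2k3+k4)
t=0.010: state=(1.208, 2.219)
t=0.020: state=(1.206, 2.209)
t=0.030: state=(1.204, 2.198)
t=0.140: state=(1.191, 2.083)
next step: t=0.150: state=(1.190, 2.073) — y has crossed 2.08
linear interpolation between t=0.140 (2.08331) and t=0.150 (2.07309) → t≈0.143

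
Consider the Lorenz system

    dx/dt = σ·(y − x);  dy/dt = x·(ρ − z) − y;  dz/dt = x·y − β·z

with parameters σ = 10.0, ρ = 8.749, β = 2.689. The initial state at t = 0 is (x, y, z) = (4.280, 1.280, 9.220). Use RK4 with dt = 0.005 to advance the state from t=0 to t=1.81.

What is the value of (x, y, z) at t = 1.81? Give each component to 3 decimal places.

(x, y, z) = (4.718, 5.308, 6.536)

t=0.000: state=(4.280, 1.280, 9.220)
step 1 (dt=0.005): k1=(-30.000, -3.296, -19.314), k2=(-29.332, -3.049, -19.315), k3=(-29.343, -3.051, -19.310), k4=(-28.685, -2.812, -19.305); state += dt/6·(k1+2k2+2k3+k4)
t=0.005: state=(4.133, 1.265, 9.123)
t=0.010: state=(3.993, 1.252, 9.027)
t=0.015: state=(3.859, 1.241, 8.931)
continuing one RK4 step at a time; state shown every 20 steps (Δt=0.1):
t=0.100: state=(2.356, 1.275, 7.384)
t=0.200: state=(1.768, 1.555, 5.886)
t=0.300: state=(1.782, 1.981, 4.768)
t=0.400: state=(2.124, 2.601, 4.033)
t=0.500: state=(2.735, 3.482, 3.731)
t=0.600: state=(3.619, 4.636, 3.990)
t=0.700: state=(4.730, 5.897, 5.006)
t=0.800: state=(5.828, 6.772, 6.827)
t=0.900: state=(6.430, 6.613, 8.912)
t=1.000: state=(6.145, 5.431, 10.186)
t=1.100: state=(5.185, 4.095, 10.136)
t=1.200: state=(4.161, 3.271, 9.220)
t=1.300: state=(3.473, 2.995, 8.068)
t=1.400: state=(3.191, 3.091, 7.038)
t=1.500: state=(3.246, 3.441, 6.291)
t=1.600: state=(3.559, 3.980, 5.912)
t=1.700: state=(4.062, 4.632, 5.962)
t=1.800: state=(4.659, 5.255, 6.463)
t=1.810: state=(4.718, 5.308, 6.536)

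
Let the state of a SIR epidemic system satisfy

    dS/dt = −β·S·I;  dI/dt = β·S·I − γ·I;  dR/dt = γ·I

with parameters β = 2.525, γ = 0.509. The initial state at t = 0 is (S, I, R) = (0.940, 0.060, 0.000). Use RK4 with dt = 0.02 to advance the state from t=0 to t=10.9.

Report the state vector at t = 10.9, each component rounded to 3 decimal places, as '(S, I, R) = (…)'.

t=0.000: state=(0.940, 0.060, 0.000)
step 1 (dt=0.02): k1=(-0.142, 0.112, 0.031), k2=(-0.145, 0.114, 0.031), k3=(-0.145, 0.114, 0.031), k4=(-0.147, 0.116, 0.032); state += dt/6·(k1+2k2+2k3+k4)
t=0.020: state=(0.937, 0.062, 0.001)
t=0.040: state=(0.934, 0.065, 0.001)
t=0.060: state=(0.931, 0.067, 0.002)
continuing one RK4 step at a time; state shown every 25 steps (Δt=0.5):
t=0.500: state=(0.832, 0.144, 0.025)
t=1.000: state=(0.638, 0.284, 0.078)
t=1.500: state=(0.406, 0.425, 0.169)
t=2.000: state=(0.226, 0.487, 0.287)
t=2.500: state=(0.123, 0.467, 0.410)
t=3.000: state=(0.071, 0.408, 0.522)
t=3.500: state=(0.044, 0.339, 0.617)
t=4.000: state=(0.030, 0.275, 0.695)
t=4.500: state=(0.022, 0.220, 0.758)
t=5.000: state=(0.017, 0.175, 0.808)
t=5.500: state=(0.014, 0.138, 0.848)
t=6.000: state=(0.012, 0.109, 0.879)
t=6.500: state=(0.011, 0.086, 0.904)
t=7.000: state=(0.010, 0.067, 0.923)
t=7.500: state=(0.009, 0.053, 0.938)
t=8.000: state=(0.008, 0.041, 0.950)
t=8.500: state=(0.008, 0.032, 0.959)
t=9.000: state=(0.008, 0.025, 0.967)
t=9.500: state=(0.008, 0.020, 0.973)
t=10.000: state=(0.007, 0.016, 0.977)
t=10.500: state=(0.007, 0.012, 0.981)
t=10.900: state=(0.007, 0.010, 0.983)

(S, I, R) = (0.007, 0.010, 0.983)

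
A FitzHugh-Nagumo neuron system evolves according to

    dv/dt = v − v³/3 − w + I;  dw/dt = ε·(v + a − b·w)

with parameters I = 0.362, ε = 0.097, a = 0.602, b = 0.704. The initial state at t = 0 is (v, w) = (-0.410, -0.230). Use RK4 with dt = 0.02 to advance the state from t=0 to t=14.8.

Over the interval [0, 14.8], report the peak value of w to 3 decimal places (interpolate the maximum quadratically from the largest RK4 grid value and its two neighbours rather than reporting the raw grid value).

t=0.000: state=(-0.410, -0.230)
step 1 (dt=0.02): k1=(0.205, 0.034), k2=(0.206, 0.035), k3=(0.206, 0.035), k4=(0.208, 0.035); state += dt/6·(k1+2k2+2k3+k4)
t=0.020: state=(-0.406, -0.229)
t=0.040: state=(-0.402, -0.229)
t=0.060: state=(-0.397, -0.228)
continuing one RK4 step at a time; state shown every 25 steps (Δt=0.5):
t=0.500: state=(-0.287, -0.210)
t=1.000: state=(-0.107, -0.184)
t=1.500: state=(0.167, -0.148)
t=2.000: state=(0.581, -0.097)
t=2.500: state=(1.105, -0.025)
t=3.000: state=(1.535, 0.068)
t=3.500: state=(1.729, 0.173)
t=4.000: state=(1.771, 0.280)
t=4.500: state=(1.752, 0.383)
t=5.000: state=(1.715, 0.482)
t=5.500: state=(1.669, 0.575)
t=6.000: state=(1.621, 0.663)
t=6.500: state=(1.570, 0.745)
t=7.000: state=(1.517, 0.823)
t=7.500: state=(1.462, 0.895)
t=8.000: state=(1.404, 0.962)
t=8.500: state=(1.343, 1.024)
t=9.000: state=(1.278, 1.081)
t=9.500: state=(1.206, 1.132)
t=10.000: state=(1.128, 1.179)
t=10.500: state=(1.038, 1.219)
t=11.000: state=(0.933, 1.254)
t=11.500: state=(0.805, 1.282)
t=12.000: state=(0.637, 1.303)
t=12.500: state=(0.402, 1.313)
t=13.000: state=(0.041, 1.309)
t=13.500: state=(-0.534, 1.282)
t=14.000: state=(-1.289, 1.225)
t=14.500: state=(-1.810, 1.137)
t=14.800: state=(-1.932, 1.077)
largest grid value and its neighbours: w(12.620)=1.31323, w(12.640)=1.31323, w(12.660)=1.31321
parabola through these three points peaks at t≈12.631 with w≈1.31324

max w = 1.313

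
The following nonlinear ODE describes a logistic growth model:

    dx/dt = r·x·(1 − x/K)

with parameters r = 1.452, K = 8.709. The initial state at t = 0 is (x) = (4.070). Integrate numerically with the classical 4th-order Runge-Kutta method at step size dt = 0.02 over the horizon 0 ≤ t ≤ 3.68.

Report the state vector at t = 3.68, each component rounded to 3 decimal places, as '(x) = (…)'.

t=0.000: state=(4.070)
step 1 (dt=0.02): k1=(3.148), k2=(3.151), k3=(3.151), k4=(3.153); state += dt/6·(k1+2k2+2k3+k4)
t=0.020: state=(4.133)
t=0.040: state=(4.196)
t=0.060: state=(4.259)
continuing one RK4 step at a time; state shown every 10 steps (Δt=0.2):
t=0.200: state=(4.701)
t=0.400: state=(5.318)
t=0.600: state=(5.897)
t=0.800: state=(6.419)
t=1.000: state=(6.875)
t=1.200: state=(7.260)
t=1.400: state=(7.578)
t=1.600: state=(7.834)
t=1.800: state=(8.038)
t=2.000: state=(8.197)
t=2.200: state=(8.320)
t=2.400: state=(8.415)
t=2.600: state=(8.487)
t=2.800: state=(8.542)
t=3.000: state=(8.583)
t=3.200: state=(8.615)
t=3.400: state=(8.638)
t=3.600: state=(8.656)
t=3.680: state=(8.662)

(x) = (8.662)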